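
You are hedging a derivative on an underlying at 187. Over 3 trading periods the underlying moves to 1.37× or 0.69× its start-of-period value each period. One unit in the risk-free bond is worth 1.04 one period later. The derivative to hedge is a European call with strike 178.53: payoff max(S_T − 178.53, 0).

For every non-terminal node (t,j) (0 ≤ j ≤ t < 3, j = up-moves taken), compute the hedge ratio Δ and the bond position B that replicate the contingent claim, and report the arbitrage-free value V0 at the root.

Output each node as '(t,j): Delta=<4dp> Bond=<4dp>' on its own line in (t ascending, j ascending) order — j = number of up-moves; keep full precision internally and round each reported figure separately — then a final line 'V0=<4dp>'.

Under the risk-neutral measure, an up-move has probability p* = (R−d)/(u−d) = 0.5147 and values discount at R = 1.04.
Terminal payoffs: V(3,0)=0.0000, V(3,1)=0.0000, V(3,2)=63.6464, V(3,3)=302.3130
  t=2,j=0: stock 89.0307 → up 121.9721 (V=0.0000), down 61.4312 (V=0.0000). Price 0.0000; hedge Δ=0.0000, bond B=0.0000.
  t=2,j=1: stock 176.7711 → up 242.1764 (V=63.6464), down 121.9721 (V=0.0000). Price 31.4992; hedge Δ=0.5295, bond B=-62.0984.
  t=2,j=2: stock 350.9803 → up 480.8430 (V=302.3130), down 242.1764 (V=63.6464). Price 179.3168; hedge Δ=1.0000, bond B=-171.6635.
  t=1,j=0: stock 129.0300 → up 176.7711 (V=31.4992), down 89.0307 (V=0.0000). Price 15.5893; hedge Δ=0.3590, bond B=-30.7331.
  t=1,j=1: stock 256.1900 → up 350.9803 (V=179.3168), down 176.7711 (V=31.4992). Price 103.4441; hedge Δ=0.8485, bond B=-113.9348.
  t=0,j=0: stock 187.0000 → up 256.1900 (V=103.4441), down 129.0300 (V=15.5893). Price 58.4698; hedge Δ=0.6909, bond B=-70.7284.
Self-financing check: at every node Δ·S+B equals the discounted successor values.

(0,0): Delta=0.6909 Bond=-70.7284
(1,0): Delta=0.3590 Bond=-30.7331
(1,1): Delta=0.8485 Bond=-113.9348
(2,0): Delta=0.0000 Bond=0.0000
(2,1): Delta=0.5295 Bond=-62.0984
(2,2): Delta=1.0000 Bond=-171.6635
V0=58.4698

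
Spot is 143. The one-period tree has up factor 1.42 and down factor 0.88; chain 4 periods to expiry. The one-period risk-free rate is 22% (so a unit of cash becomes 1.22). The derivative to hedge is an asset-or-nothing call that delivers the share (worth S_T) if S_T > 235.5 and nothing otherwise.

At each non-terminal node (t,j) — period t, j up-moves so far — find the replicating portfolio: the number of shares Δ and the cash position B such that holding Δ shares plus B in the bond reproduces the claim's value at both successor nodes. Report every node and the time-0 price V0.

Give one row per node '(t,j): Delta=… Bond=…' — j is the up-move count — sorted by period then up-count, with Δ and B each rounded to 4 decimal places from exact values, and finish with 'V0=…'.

No-arbitrage ⇒ martingale measure with p* = (R−d)/(u−d) = 0.6296.
Terminal values V(4,·): V(4,0)=0.0000, V(4,1)=0.0000, V(4,2)=0.0000, V(4,3)=360.3162, V(4,4)=581.4193
Node (3,0) S=97.4505: V=(p*·0.0000+(1−p*)·0.0000)/1.22=0.0000; Δ=(0.0000−0.0000)/(138.3797−85.7564)=0.0000; B=V−Δ·S=0.0000
Node (3,1) S=157.2497: V=(p*·0.0000+(1−p*)·0.0000)/1.22=0.0000; Δ=(0.0000−0.0000)/(223.2945−138.3797)=0.0000; B=V−Δ·S=0.0000
Node (3,2) S=253.7438: V=(p*·360.3162+(1−p*)·0.0000)/1.22=185.9555; Δ=(360.3162−0.0000)/(360.3162−223.2945)=2.6296; B=V−Δ·S=-481.2966
Node (3,3) S=409.4502: V=(p*·581.4193+(1−p*)·360.3162)/1.22=409.4502; Δ=(581.4193−360.3162)/(581.4193−360.3162)=1.0000; B=V−Δ·S=0.0000
Node (2,0) S=110.7392: V=(p*·0.0000+(1−p*)·0.0000)/1.22=0.0000; Δ=(0.0000−0.0000)/(157.2497−97.4505)=0.0000; B=V−Δ·S=0.0000
Node (2,1) S=178.6928: V=(p*·185.9555+(1−p*)·0.0000)/1.22=95.9698; Δ=(185.9555−0.0000)/(253.7438−157.2497)=1.9271; B=V−Δ·S=-248.3923
Node (2,2) S=288.3452: V=(p*·409.4502+(1−p*)·185.9555)/1.22=267.7659; Δ=(409.4502−185.9555)/(409.4502−253.7438)=1.4354; B=V−Δ·S=-146.1131
Node (1,0) S=125.8400: V=(p*·95.9698+(1−p*)·0.0000)/1.22=49.5290; Δ=(95.9698−0.0000)/(178.6928−110.7392)=1.4123; B=V−Δ·S=-128.1928
Node (1,1) S=203.0600: V=(p*·267.7659+(1−p*)·95.9698)/1.22=167.3260; Δ=(267.7659−95.9698)/(288.3452−178.6928)=1.5667; B=V−Δ·S=-150.8150
Node (0,0) S=143.0000: V=(p*·167.3260+(1−p*)·49.5290)/1.22=101.3914; Δ=(167.3260−49.5290)/(203.0600−125.8400)=1.5255; B=V−Δ·S=-116.7511
Root portfolio cost Δ·143+B reproduces V0=101.3914.

(0,0): Delta=1.5255 Bond=-116.7511
(1,0): Delta=1.4123 Bond=-128.1928
(1,1): Delta=1.5667 Bond=-150.8150
(2,0): Delta=0.0000 Bond=0.0000
(2,1): Delta=1.9271 Bond=-248.3923
(2,2): Delta=1.4354 Bond=-146.1131
(3,0): Delta=0.0000 Bond=0.0000
(3,1): Delta=0.0000 Bond=0.0000
(3,2): Delta=2.6296 Bond=-481.2966
(3,3): Delta=1.0000 Bond=0.0000
V0=101.3914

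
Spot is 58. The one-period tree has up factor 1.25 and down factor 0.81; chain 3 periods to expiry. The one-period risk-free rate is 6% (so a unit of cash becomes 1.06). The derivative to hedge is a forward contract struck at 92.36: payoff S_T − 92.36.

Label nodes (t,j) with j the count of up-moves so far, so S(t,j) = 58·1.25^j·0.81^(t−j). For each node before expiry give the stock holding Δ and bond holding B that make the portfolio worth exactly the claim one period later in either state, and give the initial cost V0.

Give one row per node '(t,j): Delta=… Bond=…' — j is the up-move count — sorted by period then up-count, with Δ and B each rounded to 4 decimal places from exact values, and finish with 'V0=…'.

Since d<R<u, set p* = (R−d)/(u−d) = 0.5682; price each node as the discounted p*-expectation of its children.
Terminal values V(3,·): V(3,0)=-61.5364, V(3,1)=-44.7927, V(3,2)=-18.9537, V(3,3)=20.9213
  t=2,j=0: stock 38.0538 → up 47.5673 (V=-44.7927), down 30.8236 (V=-61.5364). Price -49.0783; hedge Δ=1.0000, bond B=-87.1321.
  t=2,j=1: stock 58.7250 → up 73.4062 (V=-18.9537), down 47.5673 (V=-44.7927). Price -28.4071; hedge Δ=1.0000, bond B=-87.1321.
  t=2,j=2: stock 90.6250 → up 113.2812 (V=20.9213), down 73.4062 (V=-18.9537). Price 3.4929; hedge Δ=1.0000, bond B=-87.1321.
  t=1,j=0: stock 46.9800 → up 58.7250 (V=-28.4071), down 38.0538 (V=-49.0783). Price -35.2201; hedge Δ=1.0000, bond B=-82.2001.
  t=1,j=1: stock 72.5000 → up 90.6250 (V=3.4929), down 58.7250 (V=-28.4071). Price -9.7001; hedge Δ=1.0000, bond B=-82.2001.
  t=0,j=0: stock 58.0000 → up 72.5000 (V=-9.7001), down 46.9800 (V=-35.2201). Price -19.5472; hedge Δ=1.0000, bond B=-77.5472.
Check: Δ(0,0)·S0 + B(0,0) = -19.5472 = V0.

(0,0): Delta=1.0000 Bond=-77.5472
(1,0): Delta=1.0000 Bond=-82.2001
(1,1): Delta=1.0000 Bond=-82.2001
(2,0): Delta=1.0000 Bond=-87.1321
(2,1): Delta=1.0000 Bond=-87.1321
(2,2): Delta=1.0000 Bond=-87.1321
V0=-19.5472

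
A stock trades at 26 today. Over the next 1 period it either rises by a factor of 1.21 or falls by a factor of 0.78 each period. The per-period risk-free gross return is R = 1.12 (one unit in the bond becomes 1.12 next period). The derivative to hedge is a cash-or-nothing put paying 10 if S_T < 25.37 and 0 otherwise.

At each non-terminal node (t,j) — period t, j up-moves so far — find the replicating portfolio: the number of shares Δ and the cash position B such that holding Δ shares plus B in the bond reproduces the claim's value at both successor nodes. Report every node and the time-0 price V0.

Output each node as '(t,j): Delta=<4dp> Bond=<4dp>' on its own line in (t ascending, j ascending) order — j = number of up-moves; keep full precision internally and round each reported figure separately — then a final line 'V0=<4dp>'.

(0,0): Delta=-0.8945 Bond=25.1246
V0=1.8688

Since d<R<u, set p* = (R−d)/(u−d) = 0.7907; price each node as the discounted p*-expectation of its children.
Payoff layer (t=1): V(1,0)=10.0000, V(1,1)=0.0000
Node (0,0) S=26.0000: V=(p*·0.0000+(1−p*)·10.0000)/1.12=1.8688; Δ=(0.0000−10.0000)/(31.4600−20.2800)=-0.8945; B=V−Δ·S=25.1246
The time-0 hedge costs 1.8688, which is the no-arbitrage price.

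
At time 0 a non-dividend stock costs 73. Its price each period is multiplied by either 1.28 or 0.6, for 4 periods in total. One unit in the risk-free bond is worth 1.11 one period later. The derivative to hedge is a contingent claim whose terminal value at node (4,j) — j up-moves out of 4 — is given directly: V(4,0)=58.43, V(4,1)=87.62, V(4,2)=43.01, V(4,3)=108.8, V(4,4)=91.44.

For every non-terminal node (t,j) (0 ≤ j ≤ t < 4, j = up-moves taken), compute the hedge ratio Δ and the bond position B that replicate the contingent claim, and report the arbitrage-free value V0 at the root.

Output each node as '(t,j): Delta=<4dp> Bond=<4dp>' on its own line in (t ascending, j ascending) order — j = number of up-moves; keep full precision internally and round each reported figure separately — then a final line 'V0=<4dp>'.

(0,0): Delta=0.2153 Bond=42.4120
(1,0): Delta=0.6023 Bond=30.1253
(1,1): Delta=0.1548 Bond=52.7281
(2,0): Delta=-1.3188 Bond=83.9257
(2,1): Delta=0.9025 Bond=16.6102
(2,2): Delta=0.0380 Bond=72.5008
(3,0): Delta=2.7224 Bond=29.4361
(3,1): Delta=-1.9502 Bond=114.3980
(3,2): Delta=1.3482 Bond=-13.5495
(3,3): Delta=-0.1668 Bond=111.8177
V0=58.1264

Risk-neutral probability p* = (R−d)/(u−d) = (1.11−0.6)/(1.28−0.6) = 0.7500.
At expiry t=4: V(4,0)=58.4300, V(4,1)=87.6200, V(4,2)=43.0100, V(4,3)=108.8000, V(4,4)=91.4400
(3,0): S=15.7680. Δ = (V_up−V_dn)/(S_up−S_dn) = (87.6200−58.4300)/(20.1830−9.4608) = 2.7224. V = [p*·87.6200 + (1−p*)·58.4300]/1.11 = 72.3626. B = V − Δ·S = 29.4361.
(3,1): S=33.6384. Δ = (V_up−V_dn)/(S_up−S_dn) = (43.0100−87.6200)/(43.0572−20.1830) = -1.9502. V = [p*·43.0100 + (1−p*)·87.6200]/1.11 = 48.7950. B = V − Δ·S = 114.3980.
(3,2): S=71.7619. Δ = (V_up−V_dn)/(S_up−S_dn) = (108.8000−43.0100)/(91.8553−43.0572) = 1.3482. V = [p*·108.8000 + (1−p*)·43.0100]/1.11 = 83.2005. B = V − Δ·S = -13.5495.
(3,3): S=153.0921. Δ = (V_up−V_dn)/(S_up−S_dn) = (91.4400−108.8000)/(195.9579−91.8553) = -0.1668. V = [p*·91.4400 + (1−p*)·108.8000]/1.11 = 86.2883. B = V − Δ·S = 111.8177.
(2,0): S=26.2800. Δ = (V_up−V_dn)/(S_up−S_dn) = (48.7950−72.3626)/(33.6384−15.7680) = -1.3188. V = [p*·48.7950 + (1−p*)·72.3626]/1.11 = 49.2675. B = V − Δ·S = 83.9257.
(2,1): S=56.0640. Δ = (V_up−V_dn)/(S_up−S_dn) = (83.2005−48.7950)/(71.7619−33.6384) = 0.9025. V = [p*·83.2005 + (1−p*)·48.7950]/1.11 = 67.2064. B = V − Δ·S = 16.6102.
(2,2): S=119.6032. Δ = (V_up−V_dn)/(S_up−S_dn) = (86.2883−83.2005)/(153.0921−71.7619) = 0.0380. V = [p*·86.2883 + (1−p*)·83.2005]/1.11 = 77.0417. B = V − Δ·S = 72.5008.
(1,0): S=43.8000. Δ = (V_up−V_dn)/(S_up−S_dn) = (67.2064−49.2675)/(56.0640−26.2800) = 0.6023. V = [p*·67.2064 + (1−p*)·49.2675]/1.11 = 56.5060. B = V − Δ·S = 30.1253.
(1,1): S=93.4400. Δ = (V_up−V_dn)/(S_up−S_dn) = (77.0417−67.2064)/(119.6032−56.0640) = 0.1548. V = [p*·77.0417 + (1−p*)·67.2064]/1.11 = 67.1918. B = V − Δ·S = 52.7281.
(0,0): S=73.0000. Δ = (V_up−V_dn)/(S_up−S_dn) = (67.1918−56.5060)/(93.4400−43.8000) = 0.2153. V = [p*·67.1918 + (1−p*)·56.5060]/1.11 = 58.1264. B = V − Δ·S = 42.4120.
Self-financing check: at every node Δ·S+B equals the discounted successor values.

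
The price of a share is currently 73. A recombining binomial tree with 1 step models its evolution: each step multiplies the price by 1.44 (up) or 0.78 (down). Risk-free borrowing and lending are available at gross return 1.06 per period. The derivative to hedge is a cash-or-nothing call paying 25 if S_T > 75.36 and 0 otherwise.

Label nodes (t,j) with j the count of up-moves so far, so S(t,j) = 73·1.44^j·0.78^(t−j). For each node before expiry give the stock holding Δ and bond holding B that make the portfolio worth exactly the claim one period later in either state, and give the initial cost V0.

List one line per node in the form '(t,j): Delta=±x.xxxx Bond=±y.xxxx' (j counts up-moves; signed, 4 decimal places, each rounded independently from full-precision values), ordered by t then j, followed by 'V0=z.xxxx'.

No-arbitrage ⇒ martingale measure with p* = (R−d)/(u−d) = 0.4242.
Terminal values V(1,·): V(1,0)=0.0000, V(1,1)=25.0000
(0,0): S=73.0000. Δ = (V_up−V_dn)/(S_up−S_dn) = (25.0000−0.0000)/(105.1200−56.9400) = 0.5189. V = [p*·25.0000 + (1−p*)·0.0000]/1.06 = 10.0057. B = V − Δ·S = -27.8731.
Root portfolio cost Δ·73+B reproduces V0=10.0057.

(0,0): Delta=0.5189 Bond=-27.8731
V0=10.0057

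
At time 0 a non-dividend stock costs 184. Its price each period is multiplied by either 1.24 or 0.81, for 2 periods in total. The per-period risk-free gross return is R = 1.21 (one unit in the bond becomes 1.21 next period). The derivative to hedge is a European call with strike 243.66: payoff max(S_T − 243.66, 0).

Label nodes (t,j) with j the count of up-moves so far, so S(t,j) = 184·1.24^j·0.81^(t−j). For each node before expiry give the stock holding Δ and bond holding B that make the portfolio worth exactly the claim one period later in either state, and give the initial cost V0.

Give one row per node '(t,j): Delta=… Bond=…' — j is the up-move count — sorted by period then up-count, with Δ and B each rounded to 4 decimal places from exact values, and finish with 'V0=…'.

(0,0): Delta=0.3815 Bond=-46.9862
(1,0): Delta=0.0000 Bond=0.0000
(1,1): Delta=0.4002 Bond=-61.1172
V0=23.2030

The replicating-portfolio and risk-neutral prices coincide; use p* = (1.21−0.81)/(1.24−0.81) = 0.9302 for the latter.
Terminal values V(2,·): V(2,0)=0.0000, V(2,1)=0.0000, V(2,2)=39.2584
Node (1,0) S=149.0400: V=(p*·0.0000+(1−p*)·0.0000)/1.21=0.0000; Δ=(0.0000−0.0000)/(184.8096−120.7224)=0.0000; B=V−Δ·S=0.0000
Node (1,1) S=228.1600: V=(p*·39.2584+(1−p*)·0.0000)/1.21=30.1814; Δ=(39.2584−0.0000)/(282.9184−184.8096)=0.4002; B=V−Δ·S=-61.1172
Node (0,0) S=184.0000: V=(p*·30.1814+(1−p*)·0.0000)/1.21=23.2030; Δ=(30.1814−0.0000)/(228.1600−149.0400)=0.3815; B=V−Δ·S=-46.9862
Root portfolio cost Δ·184+B reproduces V0=23.2030.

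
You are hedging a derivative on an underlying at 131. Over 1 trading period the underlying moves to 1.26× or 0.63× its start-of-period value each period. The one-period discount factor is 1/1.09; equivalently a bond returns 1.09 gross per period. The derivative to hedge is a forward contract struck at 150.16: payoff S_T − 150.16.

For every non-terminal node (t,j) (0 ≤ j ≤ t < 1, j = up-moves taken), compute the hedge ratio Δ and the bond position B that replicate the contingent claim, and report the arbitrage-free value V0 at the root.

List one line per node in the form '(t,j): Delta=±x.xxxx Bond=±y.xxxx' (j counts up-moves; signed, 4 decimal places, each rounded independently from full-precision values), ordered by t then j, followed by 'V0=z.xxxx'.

Risk-neutral probability p* = (R−d)/(u−d) = (1.09−0.63)/(1.26−0.63) = 0.7302.
Terminal values V(1,·): V(1,0)=-67.6300, V(1,1)=14.9000
(0,0): S=131.0000. Δ = (V_up−V_dn)/(S_up−S_dn) = (14.9000−-67.6300)/(165.0600−82.5300) = 1.0000. V = [p*·14.9000 + (1−p*)·-67.6300]/1.09 = -6.7615. B = V − Δ·S = -137.7615.
The time-0 hedge costs -6.7615, which is the no-arbitrage price.

(0,0): Delta=1.0000 Bond=-137.7615
V0=-6.7615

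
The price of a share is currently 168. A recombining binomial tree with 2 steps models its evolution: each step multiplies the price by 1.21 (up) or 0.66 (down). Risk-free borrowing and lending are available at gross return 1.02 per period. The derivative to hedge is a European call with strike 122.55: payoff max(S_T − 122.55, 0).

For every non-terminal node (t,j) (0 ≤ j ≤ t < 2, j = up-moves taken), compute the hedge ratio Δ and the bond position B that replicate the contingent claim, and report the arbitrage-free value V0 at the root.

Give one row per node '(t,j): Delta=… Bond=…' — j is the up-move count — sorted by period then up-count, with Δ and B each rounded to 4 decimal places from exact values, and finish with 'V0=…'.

(0,0): Delta=0.8190 Bond=-81.7276
(1,0): Delta=0.1905 Bond=-13.6645
(1,1): Delta=1.0000 Bond=-120.1471
V0=55.8716

Under the risk-neutral measure, an up-move has probability p* = (R−d)/(u−d) = 0.6545 and values discount at R = 1.02.
Terminal payoffs: V(2,0)=0.0000, V(2,1)=11.6148, V(2,2)=123.4188
(1,0): S=110.8800. Δ = (V_up−V_dn)/(S_up−S_dn) = (11.6148−0.0000)/(134.1648−73.1808) = 0.1905. V = [p*·11.6148 + (1−p*)·0.0000]/1.02 = 7.4533. B = V − Δ·S = -13.6645.
(1,1): S=203.2800. Δ = (V_up−V_dn)/(S_up−S_dn) = (123.4188−11.6148)/(245.9688−134.1648) = 1.0000. V = [p*·123.4188 + (1−p*)·11.6148]/1.02 = 83.1329. B = V − Δ·S = -120.1471.
(0,0): S=168.0000. Δ = (V_up−V_dn)/(S_up−S_dn) = (83.1329−7.4533)/(203.2800−110.8800) = 0.8190. V = [p*·83.1329 + (1−p*)·7.4533]/1.02 = 55.8716. B = V − Δ·S = -81.7276.
Root portfolio cost Δ·168+B reproduces V0=55.8716.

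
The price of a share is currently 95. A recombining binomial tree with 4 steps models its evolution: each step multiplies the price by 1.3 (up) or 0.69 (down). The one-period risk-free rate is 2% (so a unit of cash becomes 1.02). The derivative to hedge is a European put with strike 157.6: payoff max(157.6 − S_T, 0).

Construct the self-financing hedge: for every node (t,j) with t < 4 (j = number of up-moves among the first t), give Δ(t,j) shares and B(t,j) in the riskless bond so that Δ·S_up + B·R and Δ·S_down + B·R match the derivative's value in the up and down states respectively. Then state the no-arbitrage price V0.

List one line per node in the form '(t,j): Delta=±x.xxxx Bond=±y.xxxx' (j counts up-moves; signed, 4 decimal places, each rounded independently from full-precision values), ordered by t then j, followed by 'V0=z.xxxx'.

(0,0): Delta=-0.7072 Bond=126.7813
(1,0): Delta=-1.0000 Bond=148.5100
(1,1): Delta=-0.5753 Bond=113.0319
(2,0): Delta=-1.0000 Bond=151.4802
(2,1): Delta=-1.0000 Bond=151.4802
(2,2): Delta=-0.3841 Bond=84.5879
(3,0): Delta=-1.0000 Bond=154.5098
(3,1): Delta=-1.0000 Bond=154.5098
(3,2): Delta=-1.0000 Bond=154.5098
(3,3): Delta=-0.1067 Bond=28.3874
V0=59.5973

No-arbitrage ⇒ martingale measure with p* = (R−d)/(u−d) = 0.5410.
At expiry t=4: V(4,0)=136.0662, V(4,1)=117.0291, V(4,2)=81.1621, V(4,3)=13.5866, V(4,4)=0.0000
Node (3,0) S=31.2084: V=(p*·117.0291+(1−p*)·136.0662)/1.02=123.3014; Δ=(117.0291−136.0662)/(40.5709−21.5338)=-1.0000; B=V−Δ·S=154.5098
Node (3,1) S=58.7983: V=(p*·81.1621+(1−p*)·117.0291)/1.02=95.7115; Δ=(81.1621−117.0291)/(76.4379−40.5709)=-1.0000; B=V−Δ·S=154.5098
Node (3,2) S=110.7795: V=(p*·13.5866+(1−p*)·81.1621)/1.02=43.7303; Δ=(13.5866−81.1621)/(144.0134−76.4379)=-1.0000; B=V−Δ·S=154.5098
Node (3,3) S=208.7150: V=(p*·0.0000+(1−p*)·13.5866)/1.02=6.1142; Δ=(0.0000−13.5866)/(271.3295−144.0134)=-0.1067; B=V−Δ·S=28.3874
Node (2,0) S=45.2295: V=(p*·95.7115+(1−p*)·123.3014)/1.02=106.2507; Δ=(95.7115−123.3014)/(58.7983−31.2084)=-1.0000; B=V−Δ·S=151.4802
Node (2,1) S=85.2150: V=(p*·43.7303+(1−p*)·95.7115)/1.02=66.2652; Δ=(43.7303−95.7115)/(110.7795−58.7983)=-1.0000; B=V−Δ·S=151.4802
Node (2,2) S=160.5500: V=(p*·6.1142+(1−p*)·43.7303)/1.02=22.9222; Δ=(6.1142−43.7303)/(208.7150−110.7795)=-0.3841; B=V−Δ·S=84.5879
Node (1,0) S=65.5500: V=(p*·66.2652+(1−p*)·106.2507)/1.02=82.9600; Δ=(66.2652−106.2507)/(85.2150−45.2295)=-1.0000; B=V−Δ·S=148.5100
Node (1,1) S=123.5000: V=(p*·22.9222+(1−p*)·66.2652)/1.02=41.9778; Δ=(22.9222−66.2652)/(160.5500−85.2150)=-0.5753; B=V−Δ·S=113.0319
Node (0,0) S=95.0000: V=(p*·41.9778+(1−p*)·82.9600)/1.02=59.5973; Δ=(41.9778−82.9600)/(123.5000−65.5500)=-0.7072; B=V−Δ·S=126.7813
Self-financing check: at every node Δ·S+B equals the discounted successor values.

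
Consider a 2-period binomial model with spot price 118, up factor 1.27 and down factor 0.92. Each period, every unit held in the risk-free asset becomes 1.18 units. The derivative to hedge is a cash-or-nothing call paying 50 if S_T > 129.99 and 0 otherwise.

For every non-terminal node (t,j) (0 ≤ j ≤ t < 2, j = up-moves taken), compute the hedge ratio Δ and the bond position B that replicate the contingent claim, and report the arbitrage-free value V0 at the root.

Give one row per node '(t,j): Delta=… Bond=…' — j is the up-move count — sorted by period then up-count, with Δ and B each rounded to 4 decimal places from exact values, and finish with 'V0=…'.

(0,0): Delta=0.2638 Bond=2.4037
(1,0): Delta=1.3159 Bond=-111.3801
(1,1): Delta=0.0000 Bond=42.3729
V0=33.5348

The replicating-portfolio and risk-neutral prices coincide; use p* = (1.18−0.92)/(1.27−0.92) = 0.7429 for the latter.
At expiry t=2: V(2,0)=0.0000, V(2,1)=50.0000, V(2,2)=50.0000
Node (1,0) S=108.5600: V=(p*·50.0000+(1−p*)·0.0000)/1.18=31.4770; Δ=(50.0000−0.0000)/(137.8712−99.8752)=1.3159; B=V−Δ·S=-111.3801
Node (1,1) S=149.8600: V=(p*·50.0000+(1−p*)·50.0000)/1.18=42.3729; Δ=(50.0000−50.0000)/(190.3222−137.8712)=0.0000; B=V−Δ·S=42.3729
Node (0,0) S=118.0000: V=(p*·42.3729+(1−p*)·31.4770)/1.18=33.5348; Δ=(42.3729−31.4770)/(149.8600−108.5600)=0.2638; B=V−Δ·S=2.4037
Root portfolio cost Δ·118+B reproduces V0=33.5348.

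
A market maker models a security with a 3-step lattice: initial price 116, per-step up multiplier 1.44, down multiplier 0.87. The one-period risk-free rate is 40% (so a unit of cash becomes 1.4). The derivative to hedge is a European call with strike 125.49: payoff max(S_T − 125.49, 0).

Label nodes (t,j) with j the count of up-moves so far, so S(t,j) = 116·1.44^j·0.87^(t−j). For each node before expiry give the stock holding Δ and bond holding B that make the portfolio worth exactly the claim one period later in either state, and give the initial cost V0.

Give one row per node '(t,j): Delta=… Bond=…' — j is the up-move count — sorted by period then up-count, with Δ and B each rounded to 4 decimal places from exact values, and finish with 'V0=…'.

(0,0): Delta=0.9981 Bond=-45.5099
(1,0): Delta=0.9572 Bond=-59.5840
(1,1): Delta=1.0000 Bond=-64.0255
(2,0): Delta=0.0188 Bond=-1.0276
(2,1): Delta=1.0000 Bond=-89.6357
(2,2): Delta=1.0000 Bond=-89.6357
V0=70.2737

The replicating-portfolio and risk-neutral prices coincide; use p* = (1.4−0.87)/(1.44−0.87) = 0.9298 for the latter.
Terminal values V(3,·): V(3,0)=0.0000, V(3,1)=0.9426, V(3,2)=83.7777, V(3,3)=220.8841
Node (2,0) S=87.8004: V=(p*·0.9426+(1−p*)·0.0000)/1.4=0.6260; Δ=(0.9426−0.0000)/(126.4326−76.3863)=0.0188; B=V−Δ·S=-1.0276
Node (2,1) S=145.3248: V=(p*·83.7777+(1−p*)·0.9426)/1.4=55.6891; Δ=(83.7777−0.9426)/(209.2677−126.4326)=1.0000; B=V−Δ·S=-89.6357
Node (2,2) S=240.5376: V=(p*·220.8841+(1−p*)·83.7777)/1.4=150.9019; Δ=(220.8841−83.7777)/(346.3741−209.2677)=1.0000; B=V−Δ·S=-89.6357
Node (1,0) S=100.9200: V=(p*·55.6891+(1−p*)·0.6260)/1.4=37.0179; Δ=(55.6891−0.6260)/(145.3248−87.8004)=0.9572; B=V−Δ·S=-59.5840
Node (1,1) S=167.0400: V=(p*·150.9019+(1−p*)·55.6891)/1.4=103.0145; Δ=(150.9019−55.6891)/(240.5376−145.3248)=1.0000; B=V−Δ·S=-64.0255
Node (0,0) S=116.0000: V=(p*·103.0145+(1−p*)·37.0179)/1.4=70.2737; Δ=(103.0145−37.0179)/(167.0400−100.9200)=0.9981; B=V−Δ·S=-45.5099
The time-0 hedge costs 70.2737, which is the no-arbitrage price.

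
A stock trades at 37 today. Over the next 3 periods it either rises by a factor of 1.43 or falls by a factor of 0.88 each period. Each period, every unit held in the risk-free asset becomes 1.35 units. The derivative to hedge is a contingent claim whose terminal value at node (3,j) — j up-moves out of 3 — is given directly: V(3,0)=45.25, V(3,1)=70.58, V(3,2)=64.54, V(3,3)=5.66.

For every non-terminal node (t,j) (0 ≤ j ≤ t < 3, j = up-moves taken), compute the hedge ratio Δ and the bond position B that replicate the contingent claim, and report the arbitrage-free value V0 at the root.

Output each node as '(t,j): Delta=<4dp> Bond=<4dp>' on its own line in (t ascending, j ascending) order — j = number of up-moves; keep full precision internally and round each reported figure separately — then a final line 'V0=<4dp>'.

(0,0): Delta=-1.1854 Bond=55.2654
(1,0): Delta=-0.0611 Bond=38.0022
(1,1): Delta=-1.3031 Bond=80.8391
(2,0): Delta=1.6073 Bond=3.4978
(2,1): Delta=-0.2359 Bond=59.4400
(2,2): Delta=-1.4149 Bond=117.5911
V0=11.4069

Risk-neutral probability p* = (R−d)/(u−d) = (1.35−0.88)/(1.43−0.88) = 0.8545.
Terminal values V(3,·): V(3,0)=45.2500, V(3,1)=70.5800, V(3,2)=64.5400, V(3,3)=5.6600
Node (2,0) S=28.6528: V=(p*·70.5800+(1−p*)·45.2500)/1.35=49.5523; Δ=(70.5800−45.2500)/(40.9735−25.2145)=1.6073; B=V−Δ·S=3.4978
Node (2,1) S=46.5608: V=(p*·64.5400+(1−p*)·70.5800)/1.35=48.4582; Δ=(64.5400−70.5800)/(66.5819−40.9735)=-0.2359; B=V−Δ·S=59.4400
Node (2,2) S=75.6613: V=(p*·5.6600+(1−p*)·64.5400)/1.35=10.5366; Δ=(5.6600−64.5400)/(108.1957−66.5819)=-1.4149; B=V−Δ·S=117.5911
Node (1,0) S=32.5600: V=(p*·48.4582+(1−p*)·49.5523)/1.35=36.0128; Δ=(48.4582−49.5523)/(46.5608−28.6528)=-0.0611; B=V−Δ·S=38.0022
Node (1,1) S=52.9100: V=(p*·10.5366+(1−p*)·48.4582)/1.35=11.8907; Δ=(10.5366−48.4582)/(75.6613−46.5608)=-1.3031; B=V−Δ·S=80.8391
Node (0,0) S=37.0000: V=(p*·11.8907+(1−p*)·36.0128)/1.35=11.4069; Δ=(11.8907−36.0128)/(52.9100−32.5600)=-1.1854; B=V−Δ·S=55.2654
Check: Δ(0,0)·S0 + B(0,0) = 11.4069 = V0.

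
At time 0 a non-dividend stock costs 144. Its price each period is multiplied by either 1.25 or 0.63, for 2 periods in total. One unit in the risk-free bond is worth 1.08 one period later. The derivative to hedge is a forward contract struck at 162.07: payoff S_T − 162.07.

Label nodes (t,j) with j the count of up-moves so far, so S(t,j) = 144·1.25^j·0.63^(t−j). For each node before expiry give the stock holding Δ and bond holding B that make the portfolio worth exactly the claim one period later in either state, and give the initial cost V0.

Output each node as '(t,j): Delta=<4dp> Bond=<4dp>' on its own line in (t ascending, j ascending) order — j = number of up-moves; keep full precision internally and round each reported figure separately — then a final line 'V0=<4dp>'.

(0,0): Delta=1.0000 Bond=-138.9489
(1,0): Delta=1.0000 Bond=-150.0648
(1,1): Delta=1.0000 Bond=-150.0648
V0=5.0511

Since d<R<u, set p* = (R−d)/(u−d) = 0.7258; price each node as the discounted p*-expectation of its children.
Payoff layer (t=2): V(2,0)=-104.9164, V(2,1)=-48.6700, V(2,2)=62.9300
(1,0): S=90.7200. Δ = (V_up−V_dn)/(S_up−S_dn) = (-48.6700−-104.9164)/(113.4000−57.1536) = 1.0000. V = [p*·-48.6700 + (1−p*)·-104.9164]/1.08 = -59.3448. B = V − Δ·S = -150.0648.
(1,1): S=180.0000. Δ = (V_up−V_dn)/(S_up−S_dn) = (62.9300−-48.6700)/(225.0000−113.4000) = 1.0000. V = [p*·62.9300 + (1−p*)·-48.6700]/1.08 = 29.9352. B = V − Δ·S = -150.0648.
(0,0): S=144.0000. Δ = (V_up−V_dn)/(S_up−S_dn) = (29.9352−-59.3448)/(180.0000−90.7200) = 1.0000. V = [p*·29.9352 + (1−p*)·-59.3448]/1.08 = 5.0511. B = V − Δ·S = -138.9489.
Self-financing check: at every node Δ·S+B equals the discounted successor values.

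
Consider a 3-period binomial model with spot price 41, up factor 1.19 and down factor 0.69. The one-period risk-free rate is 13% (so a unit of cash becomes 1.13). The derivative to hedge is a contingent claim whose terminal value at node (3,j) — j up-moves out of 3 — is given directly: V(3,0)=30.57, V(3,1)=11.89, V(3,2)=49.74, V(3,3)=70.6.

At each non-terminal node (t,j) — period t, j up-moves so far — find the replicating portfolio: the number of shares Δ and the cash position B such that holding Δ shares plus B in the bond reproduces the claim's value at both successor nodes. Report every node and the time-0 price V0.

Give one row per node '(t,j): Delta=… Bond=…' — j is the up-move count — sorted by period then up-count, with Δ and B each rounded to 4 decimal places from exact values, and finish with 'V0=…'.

Risk-neutral probability p* = (R−d)/(u−d) = (1.13−0.69)/(1.19−0.69) = 0.8800.
Payoff layer (t=3): V(3,0)=30.5700, V(3,1)=11.8900, V(3,2)=49.7400, V(3,3)=70.6000
Node (2,0) S=19.5201: V=(p*·11.8900+(1−p*)·30.5700)/1.13=12.5058; Δ=(11.8900−30.5700)/(23.2289−13.4689)=-1.9139; B=V−Δ·S=49.8658
Node (2,1) S=33.6651: V=(p*·49.7400+(1−p*)·11.8900)/1.13=39.9982; Δ=(49.7400−11.8900)/(40.0615−23.2289)=2.2486; B=V−Δ·S=-35.7018
Node (2,2) S=58.0601: V=(p*·70.6000+(1−p*)·49.7400)/1.13=60.2627; Δ=(70.6000−49.7400)/(69.0915−40.0615)=0.7186; B=V−Δ·S=18.5427
Node (1,0) S=28.2900: V=(p*·39.9982+(1−p*)·12.5058)/1.13=32.4771; Δ=(39.9982−12.5058)/(33.6651−19.5201)=1.9436; B=V−Δ·S=-22.5077
Node (1,1) S=48.7900: V=(p*·60.2627+(1−p*)·39.9982)/1.13=51.1778; Δ=(60.2627−39.9982)/(58.0601−33.6651)=0.8307; B=V−Δ·S=10.6490
Node (0,0) S=41.0000: V=(p*·51.1778+(1−p*)·32.4771)/1.13=43.3042; Δ=(51.1778−32.4771)/(48.7900−28.2900)=0.9122; B=V−Δ·S=5.9028
The time-0 hedge costs 43.3042, which is the no-arbitrage price.

(0,0): Delta=0.9122 Bond=5.9028
(1,0): Delta=1.9436 Bond=-22.5077
(1,1): Delta=0.8307 Bond=10.6490
(2,0): Delta=-1.9139 Bond=49.8658
(2,1): Delta=2.2486 Bond=-35.7018
(2,2): Delta=0.7186 Bond=18.5427
V0=43.3042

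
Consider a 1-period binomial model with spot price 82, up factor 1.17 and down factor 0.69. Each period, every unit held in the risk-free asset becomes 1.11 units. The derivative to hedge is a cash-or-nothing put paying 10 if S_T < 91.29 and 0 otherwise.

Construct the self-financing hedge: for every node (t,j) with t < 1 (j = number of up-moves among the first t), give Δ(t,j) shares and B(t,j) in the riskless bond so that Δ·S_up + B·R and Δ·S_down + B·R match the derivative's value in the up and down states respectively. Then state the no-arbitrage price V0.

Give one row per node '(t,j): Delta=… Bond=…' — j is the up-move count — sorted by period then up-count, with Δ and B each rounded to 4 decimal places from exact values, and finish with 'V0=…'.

The replicating-portfolio and risk-neutral prices coincide; use p* = (1.11−0.69)/(1.17−0.69) = 0.8750 for the latter.
At expiry t=1: V(1,0)=10.0000, V(1,1)=0.0000
  t=0,j=0: stock 82.0000 → up 95.9400 (V=0.0000), down 56.5800 (V=10.0000). Price 1.1261; hedge Δ=-0.2541, bond B=21.9595.
Root portfolio cost Δ·82+B reproduces V0=1.1261.

(0,0): Delta=-0.2541 Bond=21.9595
V0=1.1261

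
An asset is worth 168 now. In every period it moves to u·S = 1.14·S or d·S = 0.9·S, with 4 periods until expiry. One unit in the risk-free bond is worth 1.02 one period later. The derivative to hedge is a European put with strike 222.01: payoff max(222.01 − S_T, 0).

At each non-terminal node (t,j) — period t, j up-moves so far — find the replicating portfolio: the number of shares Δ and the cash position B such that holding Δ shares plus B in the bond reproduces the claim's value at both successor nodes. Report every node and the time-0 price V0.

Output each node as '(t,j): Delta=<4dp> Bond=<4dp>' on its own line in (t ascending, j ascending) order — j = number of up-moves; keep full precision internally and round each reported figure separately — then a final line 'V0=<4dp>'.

Under the risk-neutral measure, an up-move has probability p* = (R−d)/(u−d) = 0.5000 and values discount at R = 1.02.
Payoff layer (t=4): V(4,0)=111.7852, V(4,1)=82.3919, V(4,2)=45.1604, V(4,3)=0.0000, V(4,4)=0.0000
  t=3,j=0: stock 122.4720 → up 139.6181 (V=82.3919), down 110.2248 (V=111.7852). Price 95.1849; hedge Δ=-1.0000, bond B=217.6569.
  t=3,j=1: stock 155.1312 → up 176.8496 (V=45.1604), down 139.6181 (V=82.3919). Price 62.5257; hedge Δ=-1.0000, bond B=217.6569.
  t=3,j=2: stock 196.4995 → up 224.0095 (V=0.0000), down 176.8496 (V=45.1604). Price 22.1375; hedge Δ=-0.9576, bond B=210.3059.
  t=3,j=3: stock 248.8994 → up 283.7453 (V=0.0000), down 224.0095 (V=0.0000). Price 0.0000; hedge Δ=0.0000, bond B=0.0000.
  t=2,j=0: stock 136.0800 → up 155.1312 (V=62.5257), down 122.4720 (V=95.1849). Price 77.3091; hedge Δ=-1.0000, bond B=213.3891.
  t=2,j=1: stock 172.3680 → up 196.4995 (V=22.1375), down 155.1312 (V=62.5257). Price 41.5015; hedge Δ=-0.9763, bond B=209.7857.
  t=2,j=2: stock 218.3328 → up 248.8994 (V=0.0000), down 196.4995 (V=22.1375). Price 10.8517; hedge Δ=-0.4225, bond B=103.0911.
  t=1,j=0: stock 151.2000 → up 172.3680 (V=41.5015), down 136.0800 (V=77.3091). Price 58.2405; hedge Δ=-0.9868, bond B=207.4386.
  t=1,j=1: stock 191.5200 → up 218.3328 (V=10.8517), down 172.3680 (V=41.5015). Price 25.6633; hedge Δ=-0.6668, bond B=153.3710.
  t=0,j=0: stock 168.0000 → up 191.5200 (V=25.6633), down 151.2000 (V=58.2405). Price 41.1293; hedge Δ=-0.8080, bond B=176.8675.
Root portfolio cost Δ·168+B reproduces V0=41.1293.

(0,0): Delta=-0.8080 Bond=176.8675
(1,0): Delta=-0.9868 Bond=207.4386
(1,1): Delta=-0.6668 Bond=153.3710
(2,0): Delta=-1.0000 Bond=213.3891
(2,1): Delta=-0.9763 Bond=209.7857
(2,2): Delta=-0.4225 Bond=103.0911
(3,0): Delta=-1.0000 Bond=217.6569
(3,1): Delta=-1.0000 Bond=217.6569
(3,2): Delta=-0.9576 Bond=210.3059
(3,3): Delta=0.0000 Bond=0.0000
V0=41.1293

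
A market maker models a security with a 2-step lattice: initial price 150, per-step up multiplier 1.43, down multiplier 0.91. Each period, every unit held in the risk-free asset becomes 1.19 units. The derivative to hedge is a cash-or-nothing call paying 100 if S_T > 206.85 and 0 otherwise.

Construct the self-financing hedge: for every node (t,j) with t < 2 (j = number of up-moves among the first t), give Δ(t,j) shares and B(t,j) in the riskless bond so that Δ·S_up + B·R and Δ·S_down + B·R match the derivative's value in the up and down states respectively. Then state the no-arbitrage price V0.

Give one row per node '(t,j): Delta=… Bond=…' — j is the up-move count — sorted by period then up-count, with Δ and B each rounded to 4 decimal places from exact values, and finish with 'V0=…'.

No-arbitrage ⇒ martingale measure with p* = (R−d)/(u−d) = 0.5385.
Payoff layer (t=2): V(2,0)=0.0000, V(2,1)=0.0000, V(2,2)=100.0000
  t=1,j=0: stock 136.5000 → up 195.1950 (V=0.0000), down 124.2150 (V=0.0000). Price 0.0000; hedge Δ=0.0000, bond B=0.0000.
  t=1,j=1: stock 214.5000 → up 306.7350 (V=100.0000), down 195.1950 (V=0.0000). Price 45.2489; hedge Δ=0.8965, bond B=-147.0588.
  t=0,j=0: stock 150.0000 → up 214.5000 (V=45.2489), down 136.5000 (V=0.0000). Price 20.4746; hedge Δ=0.5801, bond B=-66.5425.
Self-financing check: at every node Δ·S+B equals the discounted successor values.

(0,0): Delta=0.5801 Bond=-66.5425
(1,0): Delta=0.0000 Bond=0.0000
(1,1): Delta=0.8965 Bond=-147.0588
V0=20.4746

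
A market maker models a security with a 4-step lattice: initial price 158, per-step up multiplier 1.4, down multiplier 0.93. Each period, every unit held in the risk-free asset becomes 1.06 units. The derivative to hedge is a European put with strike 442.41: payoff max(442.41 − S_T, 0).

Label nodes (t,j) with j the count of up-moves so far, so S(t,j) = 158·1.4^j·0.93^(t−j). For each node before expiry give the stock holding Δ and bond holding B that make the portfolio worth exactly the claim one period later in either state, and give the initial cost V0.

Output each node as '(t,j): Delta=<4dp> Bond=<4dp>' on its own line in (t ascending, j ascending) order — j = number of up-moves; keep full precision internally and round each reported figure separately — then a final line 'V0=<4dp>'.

No-arbitrage ⇒ martingale measure with p* = (R−d)/(u−d) = 0.2766.
At expiry t=4: V(4,0)=324.2178, V(4,1)=264.4862, V(4,2)=174.5678, V(4,3)=39.2066, V(4,4)=0.0000
(3,0): S=127.0884. Δ = (V_up−V_dn)/(S_up−S_dn) = (264.4862−324.2178)/(177.9238−118.1922) = -1.0000. V = [p*·264.4862 + (1−p*)·324.2178]/1.06 = 290.2795. B = V − Δ·S = 417.3679.
(3,1): S=191.3159. Δ = (V_up−V_dn)/(S_up−S_dn) = (174.5678−264.4862)/(267.8422−177.9238) = -1.0000. V = [p*·174.5678 + (1−p*)·264.4862]/1.06 = 226.0520. B = V − Δ·S = 417.3679.
(3,2): S=288.0024. Δ = (V_up−V_dn)/(S_up−S_dn) = (39.2066−174.5678)/(403.2034−267.8422) = -1.0000. V = [p*·39.2066 + (1−p*)·174.5678]/1.06 = 129.3655. B = V − Δ·S = 417.3679.
(3,3): S=433.5520. Δ = (V_up−V_dn)/(S_up−S_dn) = (0.0000−39.2066)/(606.9728−403.2034) = -0.1924. V = [p*·0.0000 + (1−p*)·39.2066]/1.06 = 26.7568. B = V − Δ·S = 110.1752.
(2,0): S=136.6542. Δ = (V_up−V_dn)/(S_up−S_dn) = (226.0520−290.2795)/(191.3159−127.0884) = -1.0000. V = [p*·226.0520 + (1−p*)·290.2795]/1.06 = 257.0891. B = V − Δ·S = 393.7433.
(2,1): S=205.7160. Δ = (V_up−V_dn)/(S_up−S_dn) = (129.3655−226.0520)/(288.0024−191.3159) = -1.0000. V = [p*·129.3655 + (1−p*)·226.0520]/1.06 = 188.0273. B = V − Δ·S = 393.7433.
(2,2): S=309.6800. Δ = (V_up−V_dn)/(S_up−S_dn) = (26.7568−129.3655)/(433.5520−288.0024) = -0.7050. V = [p*·26.7568 + (1−p*)·129.3655]/1.06 = 95.2683. B = V − Δ·S = 313.5847.
(1,0): S=146.9400. Δ = (V_up−V_dn)/(S_up−S_dn) = (188.0273−257.0891)/(205.7160−136.6542) = -1.0000. V = [p*·188.0273 + (1−p*)·257.0891]/1.06 = 224.5160. B = V − Δ·S = 371.4560.
(1,1): S=221.2000. Δ = (V_up−V_dn)/(S_up−S_dn) = (95.2683−188.0273)/(309.6800−205.7160) = -0.8922. V = [p*·95.2683 + (1−p*)·188.0273]/1.06 = 153.1798. B = V − Δ·S = 350.5394.
(0,0): S=158.0000. Δ = (V_up−V_dn)/(S_up−S_dn) = (153.1798−224.5160)/(221.2000−146.9400) = -0.9606. V = [p*·153.1798 + (1−p*)·224.5160]/1.06 = 193.1931. B = V − Δ·S = 344.9722.
The time-0 hedge costs 193.1931, which is the no-arbitrage price.

(0,0): Delta=-0.9606 Bond=344.9722
(1,0): Delta=-1.0000 Bond=371.4560
(1,1): Delta=-0.8922 Bond=350.5394
(2,0): Delta=-1.0000 Bond=393.7433
(2,1): Delta=-1.0000 Bond=393.7433
(2,2): Delta=-0.7050 Bond=313.5847
(3,0): Delta=-1.0000 Bond=417.3679
(3,1): Delta=-1.0000 Bond=417.3679
(3,2): Delta=-1.0000 Bond=417.3679
(3,3): Delta=-0.1924 Bond=110.1752
V0=193.1931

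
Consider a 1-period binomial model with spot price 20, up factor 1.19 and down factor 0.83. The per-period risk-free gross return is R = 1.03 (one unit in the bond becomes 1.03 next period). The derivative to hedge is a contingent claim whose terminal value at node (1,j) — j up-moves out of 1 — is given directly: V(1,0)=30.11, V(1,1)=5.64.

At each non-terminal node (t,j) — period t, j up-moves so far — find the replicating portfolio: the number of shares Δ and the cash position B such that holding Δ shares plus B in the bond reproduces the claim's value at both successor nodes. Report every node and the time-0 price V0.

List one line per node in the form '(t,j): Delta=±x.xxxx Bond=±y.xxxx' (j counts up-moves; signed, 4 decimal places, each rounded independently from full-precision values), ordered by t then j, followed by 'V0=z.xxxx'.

(0,0): Delta=-3.3986 Bond=84.0067
V0=16.0345

Since d<R<u, set p* = (R−d)/(u−d) = 0.5556; price each node as the discounted p*-expectation of its children.
Payoff layer (t=1): V(1,0)=30.1100, V(1,1)=5.6400
Node (0,0) S=20.0000: V=(p*·5.6400+(1−p*)·30.1100)/1.03=16.0345; Δ=(5.6400−30.1100)/(23.8000−16.6000)=-3.3986; B=V−Δ·S=84.0067
Self-financing check: at every node Δ·S+B equals the discounted successor values.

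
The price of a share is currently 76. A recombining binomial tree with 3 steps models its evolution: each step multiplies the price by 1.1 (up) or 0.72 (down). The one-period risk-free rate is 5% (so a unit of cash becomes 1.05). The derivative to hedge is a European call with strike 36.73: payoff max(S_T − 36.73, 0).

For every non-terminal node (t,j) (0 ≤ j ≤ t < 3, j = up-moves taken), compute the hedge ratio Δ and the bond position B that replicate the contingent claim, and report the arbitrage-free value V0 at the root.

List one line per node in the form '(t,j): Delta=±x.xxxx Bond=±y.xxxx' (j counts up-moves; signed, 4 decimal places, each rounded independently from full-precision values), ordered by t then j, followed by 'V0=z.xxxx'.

The replicating-portfolio and risk-neutral prices coincide; use p* = (1.05−0.72)/(1.1−0.72) = 0.8684 for the latter.
Payoff layer (t=3): V(3,0)=0.0000, V(3,1)=6.6082, V(3,2)=29.4812, V(3,3)=64.4260
(2,0): S=39.3984. Δ = (V_up−V_dn)/(S_up−S_dn) = (6.6082−0.0000)/(43.3382−28.3668) = 0.4414. V = [p*·6.6082 + (1−p*)·0.0000]/1.05 = 5.4655. B = V − Δ·S = -11.9246.
(2,1): S=60.1920. Δ = (V_up−V_dn)/(S_up−S_dn) = (29.4812−6.6082)/(66.2112−43.3382) = 1.0000. V = [p*·29.4812 + (1−p*)·6.6082]/1.05 = 25.2110. B = V − Δ·S = -34.9810.
(2,2): S=91.9600. Δ = (V_up−V_dn)/(S_up−S_dn) = (64.4260−29.4812)/(101.1560−66.2112) = 1.0000. V = [p*·64.4260 + (1−p*)·29.4812]/1.05 = 56.9790. B = V − Δ·S = -34.9810.
(1,0): S=54.7200. Δ = (V_up−V_dn)/(S_up−S_dn) = (25.2110−5.4655)/(60.1920−39.3984) = 0.9496. V = [p*·25.2110 + (1−p*)·5.4655]/1.05 = 21.5361. B = V − Δ·S = -30.4259.
(1,1): S=83.6000. Δ = (V_up−V_dn)/(S_up−S_dn) = (56.9790−25.2110)/(91.9600−60.1920) = 1.0000. V = [p*·56.9790 + (1−p*)·25.2110]/1.05 = 50.2848. B = V − Δ·S = -33.3152.
(0,0): S=76.0000. Δ = (V_up−V_dn)/(S_up−S_dn) = (50.2848−21.5361)/(83.6000−54.7200) = 0.9955. V = [p*·50.2848 + (1−p*)·21.5361]/1.05 = 44.2877. B = V − Δ·S = -31.3667.
Self-financing check: at every node Δ·S+B equals the discounted successor values.

(0,0): Delta=0.9955 Bond=-31.3667
(1,0): Delta=0.9496 Bond=-30.4259
(1,1): Delta=1.0000 Bond=-33.3152
(2,0): Delta=0.4414 Bond=-11.9246
(2,1): Delta=1.0000 Bond=-34.9810
(2,2): Delta=1.0000 Bond=-34.9810
V0=44.2877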